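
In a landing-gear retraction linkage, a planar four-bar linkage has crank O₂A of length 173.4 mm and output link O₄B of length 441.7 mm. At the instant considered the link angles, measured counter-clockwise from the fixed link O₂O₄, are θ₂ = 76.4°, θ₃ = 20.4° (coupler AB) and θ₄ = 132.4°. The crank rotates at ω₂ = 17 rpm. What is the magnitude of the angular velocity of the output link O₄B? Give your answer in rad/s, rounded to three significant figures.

0.625

ω₂ = 1.78 rad/s (from 17 rpm).
Differentiating the loop-closure r₂e^{iθ₂}+r₃e^{iθ₃}=r₁+r₄e^{iθ₄} gives r₂ω₂e^{iθ₂}+r₃ω₃e^{iθ₃}=r₄ω₄e^{iθ₄}.
Eliminating the other unknown: ω₄ = r₂ω₂ sin(θ₂−θ₃) / [r₄ sin(θ₄−θ₃)].
Numerator sine = +0.82904; denominator sine = +0.92718.
Result = 0.1734·1.78·(+0.82904) / (0.4417·(+0.92718)) = +0.6249 rad/s; magnitude 0.6249 rad/s.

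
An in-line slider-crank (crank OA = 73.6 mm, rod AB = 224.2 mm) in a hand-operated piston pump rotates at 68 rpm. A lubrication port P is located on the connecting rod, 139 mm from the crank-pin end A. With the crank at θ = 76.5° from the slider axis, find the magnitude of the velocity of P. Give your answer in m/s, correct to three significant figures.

ω = 7.121 rad/s.  Crank-pin speed |V_A| = rω = 0.5241 m/s, perpendicular to OA.
Rod angle: sinφ = −(r/L) sinθ ⇒ φ = -18.615°; ω_rod = −rω cosθ/√(L²−r²sin²θ) = -0.57584 rad/s.
V_P = V_A + ω_rod × AP, with AP = 0.139 m along the rod.
Components: V_Px = −rω sinθ − a·ω_rod·sinφ = -0.53517 m/s;  V_Py = rω cosθ + a·ω_rod·cosφ = +0.046495 m/s.
|V_P| = √(V_Px² + V_Py²) = 0.53719 m/s.

0.537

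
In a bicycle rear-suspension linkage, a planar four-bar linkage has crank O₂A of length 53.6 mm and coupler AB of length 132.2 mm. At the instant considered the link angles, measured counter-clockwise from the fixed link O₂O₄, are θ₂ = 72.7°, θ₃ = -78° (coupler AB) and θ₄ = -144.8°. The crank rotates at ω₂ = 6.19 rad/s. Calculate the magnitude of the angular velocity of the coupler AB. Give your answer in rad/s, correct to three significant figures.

1.66

ω₂ = 6.19 rad/s
Differentiating the loop-closure r₂e^{iθ₂}+r₃e^{iθ₃}=r₁+r₄e^{iθ₄} gives r₂ω₂e^{iθ₂}+r₃ω₃e^{iθ₃}=r₄ω₄e^{iθ₄}.
Eliminating the other unknown: ω₃ = r₂ω₂ sin(θ₄−θ₂) / [r₃ sin(θ₃−θ₄)].
Numerator sine = +0.60876; denominator sine = +0.91914.
Result = 0.0536·6.19·(+0.60876) / (0.1322·(+0.91914)) = +1.6622 rad/s; magnitude 1.6622 rad/s.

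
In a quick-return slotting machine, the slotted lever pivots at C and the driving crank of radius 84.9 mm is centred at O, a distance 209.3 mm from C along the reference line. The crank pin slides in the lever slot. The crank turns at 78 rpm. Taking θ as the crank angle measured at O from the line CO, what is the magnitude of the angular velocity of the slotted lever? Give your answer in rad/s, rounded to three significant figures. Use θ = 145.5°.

2.80

ω = 8.168 rad/s (from 78 rpm).
Crank pin A relative to C: A = (d + r cosθ, r sinθ); lever angle φ = atan2(r sinθ, d + r cosθ).
Differentiating tanφ: φ̇ = rω(d cosθ + r)/(d² + r² + 2dr cosθ).
d² + r² + 2dr cosθ = |CA|² = 0.0217258 m²;  d cosθ + r = -0.08759 m.
|ω_lever| = |0.0849·8.168·-0.08759| / 0.0217258 = 2.7958 rad/s.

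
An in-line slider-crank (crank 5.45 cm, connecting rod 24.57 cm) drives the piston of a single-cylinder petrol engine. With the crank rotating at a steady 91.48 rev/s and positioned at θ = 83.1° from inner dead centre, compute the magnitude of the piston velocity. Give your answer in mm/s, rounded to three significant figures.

ω = 2π·91.5 = 574.8 rad/s
For an in-line slider-crank, x = r cosθ + √(L² − r² sin²θ), so v = −rω sinθ·[1 + r cosθ/√(L² − r² sin²θ)].
With r = 0.0545 m, L = 0.2457 m, θ = 83.1°: √(L² − r² sin²θ) = 0.23967 m.
v = −0.0545·574.8·0.99276·[1 + 0.0545·0.12014/0.23967] = -31.949 m/s.
|v| = 31.949 m/s = 31949 mm/s.

31900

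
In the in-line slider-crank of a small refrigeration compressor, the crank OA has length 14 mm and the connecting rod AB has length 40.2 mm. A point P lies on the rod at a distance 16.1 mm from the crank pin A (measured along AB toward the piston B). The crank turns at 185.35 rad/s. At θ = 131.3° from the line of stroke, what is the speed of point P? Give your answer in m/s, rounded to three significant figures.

2.04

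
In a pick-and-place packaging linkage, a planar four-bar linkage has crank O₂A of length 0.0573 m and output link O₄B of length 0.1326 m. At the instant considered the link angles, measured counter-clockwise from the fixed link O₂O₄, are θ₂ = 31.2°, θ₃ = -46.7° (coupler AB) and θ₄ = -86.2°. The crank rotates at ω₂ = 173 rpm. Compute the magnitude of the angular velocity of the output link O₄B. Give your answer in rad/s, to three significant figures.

12.0

ω₂ = 18.12 rad/s (from 173 rpm).
Differentiating the loop-closure r₂e^{iθ₂}+r₃e^{iθ₃}=r₁+r₄e^{iθ₄} gives r₂ω₂e^{iθ₂}+r₃ω₃e^{iθ₃}=r₄ω₄e^{iθ₄}.
Eliminating the other unknown: ω₄ = r₂ω₂ sin(θ₂−θ₃) / [r₄ sin(θ₄−θ₃)].
Numerator sine = +0.97778; denominator sine = -0.63608.
Result = 0.0573·18.12·(+0.97778) / (0.1326·(-0.63608)) = -12.034 rad/s; magnitude 12.034 rad/s.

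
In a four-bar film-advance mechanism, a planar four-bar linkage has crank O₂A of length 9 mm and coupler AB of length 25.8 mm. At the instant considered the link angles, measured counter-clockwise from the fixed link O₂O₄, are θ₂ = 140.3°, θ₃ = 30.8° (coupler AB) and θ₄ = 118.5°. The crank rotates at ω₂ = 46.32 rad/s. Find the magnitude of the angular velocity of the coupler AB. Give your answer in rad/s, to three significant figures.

6.01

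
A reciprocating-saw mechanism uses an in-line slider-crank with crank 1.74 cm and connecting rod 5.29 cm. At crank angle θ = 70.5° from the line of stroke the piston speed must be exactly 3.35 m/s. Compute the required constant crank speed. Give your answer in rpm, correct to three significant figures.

For an in-line slider-crank, |v_piston| = rω|sinθ|·[1 + r cosθ/√(L² − r² sin²θ)].
With r = 0.0174 m, L = 0.0529 m, θ = 70.5°: the bracketed kinematic factor |dx/dθ| = 0.018296 m.
ω = v/|dx/dθ| = 3.35/0.018296 = 183.1 rad/s.
N = 60ω/(2π) = 1748.5 rpm.

1750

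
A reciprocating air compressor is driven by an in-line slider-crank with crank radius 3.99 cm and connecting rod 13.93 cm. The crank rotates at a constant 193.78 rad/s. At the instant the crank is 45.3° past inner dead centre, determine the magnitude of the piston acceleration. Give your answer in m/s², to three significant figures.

1060

ω = 193.8 rad/s
x(θ) = r cosθ + √(L² − r² sin²θ); with ω constant, a = ω²·d²x/dθ².
d²x/dθ² = −r cosθ − r²(cos2θ)/√u − r⁴ sin²2θ/(4u^{3/2}),  u = L² − r² sin²θ = 0.0186001 m².
Substituting r = 0.0399 m, L = 0.1393 m, θ = 45.3°: d²x/dθ² = -0.028193 m.
a = ω²·d²x/dθ² = (193.8)²·(-0.028193) = -1058.7 m/s²;  |a| = 1058.7 m/s².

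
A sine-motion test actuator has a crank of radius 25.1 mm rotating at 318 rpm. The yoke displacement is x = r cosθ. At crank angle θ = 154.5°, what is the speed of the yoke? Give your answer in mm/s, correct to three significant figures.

ω = 33.3 rad/s (from 318 rpm).
x = r cosθ ⇒ ẋ = −rω sinθ.
|v| = rω|sinθ| = 0.0251·33.3·|sin 154.5°| = 0.35984 m/s = 359.84 mm/s.

360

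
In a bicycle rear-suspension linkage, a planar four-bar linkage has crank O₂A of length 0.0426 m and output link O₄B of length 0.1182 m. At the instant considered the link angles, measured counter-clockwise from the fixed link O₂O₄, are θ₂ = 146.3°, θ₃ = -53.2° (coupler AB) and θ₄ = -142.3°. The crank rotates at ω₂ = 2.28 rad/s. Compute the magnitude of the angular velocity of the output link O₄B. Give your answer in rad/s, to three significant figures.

0.274

ω₂ = 2.28 rad/s
Differentiating the loop-closure r₂e^{iθ₂}+r₃e^{iθ₃}=r₁+r₄e^{iθ₄} gives r₂ω₂e^{iθ₂}+r₃ω₃e^{iθ₃}=r₄ω₄e^{iθ₄}.
Eliminating the other unknown: ω₄ = r₂ω₂ sin(θ₂−θ₃) / [r₄ sin(θ₄−θ₃)].
Numerator sine = -0.33381; denominator sine = -0.99988.
Result = 0.0426·2.28·(-0.33381) / (0.1182·(-0.99988)) = +0.27433 rad/s; magnitude 0.27433 rad/s.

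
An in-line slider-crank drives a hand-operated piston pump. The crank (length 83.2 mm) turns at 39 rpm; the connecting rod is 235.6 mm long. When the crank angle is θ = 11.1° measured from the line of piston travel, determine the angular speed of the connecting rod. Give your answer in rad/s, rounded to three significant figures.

ω = 4.084 rad/s (converted from 39 rpm).
The rod makes angle φ with the slider axis where L sinφ = r sinθ; differentiating, L cosφ·φ̇ = r ω cosθ.
L cosφ = √(L² − r² sin²θ) = 0.23505 m.
|ω_rod| = r ω |cosθ| / √(L² − r² sin²θ) = 0.0832·4.084·0.98129/0.23505 = 1.4186 rad/s.

1.42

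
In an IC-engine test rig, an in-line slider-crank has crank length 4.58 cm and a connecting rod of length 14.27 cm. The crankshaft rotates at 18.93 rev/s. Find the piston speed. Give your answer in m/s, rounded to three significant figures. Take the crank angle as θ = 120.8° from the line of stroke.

ω = 2π·18.9 = 118.9 rad/s
For an in-line slider-crank, x = r cosθ + √(L² − r² sin²θ), so v = −rω sinθ·[1 + r cosθ/√(L² − r² sin²θ)].
With r = 0.0458 m, L = 0.1427 m, θ = 120.8°: √(L² − r² sin²θ) = 0.13717 m.
v = −0.0458·118.9·0.85896·[1 + 0.0458·-0.51204/0.13717] = -3.8792 m/s.
|v| = 3.8792 m/s.

3.88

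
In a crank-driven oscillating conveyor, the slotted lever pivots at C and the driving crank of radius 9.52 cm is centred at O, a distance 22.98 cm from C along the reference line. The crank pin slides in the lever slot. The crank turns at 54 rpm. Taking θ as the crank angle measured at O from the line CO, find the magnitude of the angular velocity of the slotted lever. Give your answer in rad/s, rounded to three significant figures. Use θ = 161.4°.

3.23

ω = 5.655 rad/s (from 54 rpm).
Crank pin A relative to C: A = (d + r cosθ, r sinθ); lever angle φ = atan2(r sinθ, d + r cosθ).
Differentiating tanφ: φ̇ = rω(d cosθ + r)/(d² + r² + 2dr cosθ).
d² + r² + 2dr cosθ = |CA|² = 0.0204025 m²;  d cosθ + r = -0.1226 m.
|ω_lever| = |0.0952·5.655·-0.1226| / 0.0204025 = 3.2349 rad/s.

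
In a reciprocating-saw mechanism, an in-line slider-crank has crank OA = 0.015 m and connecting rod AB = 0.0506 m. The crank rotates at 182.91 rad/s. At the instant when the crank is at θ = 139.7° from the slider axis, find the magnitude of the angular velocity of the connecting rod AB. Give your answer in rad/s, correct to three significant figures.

42.1

ω = 182.9 rad/s
The rod makes angle φ with the slider axis where L sinφ = r sinθ; differentiating, L cosφ·φ̇ = r ω cosθ.
L cosφ = √(L² − r² sin²θ) = 0.049661 m.
|ω_rod| = r ω |cosθ| / √(L² − r² sin²θ) = 0.015·182.9·0.76267/0.049661 = 42.135 rad/s.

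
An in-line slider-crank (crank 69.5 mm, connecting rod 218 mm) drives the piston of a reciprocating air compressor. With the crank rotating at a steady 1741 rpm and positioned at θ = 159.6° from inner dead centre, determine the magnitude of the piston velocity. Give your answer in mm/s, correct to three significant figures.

ω = 2π·1741/60 = 182.3 rad/s
For an in-line slider-crank, x = r cosθ + √(L² − r² sin²θ), so v = −rω sinθ·[1 + r cosθ/√(L² − r² sin²θ)].
With r = 0.0695 m, L = 0.218 m, θ = 159.6°: √(L² − r² sin²θ) = 0.21665 m.
v = −0.0695·182.3·0.34857·[1 + 0.0695·-0.93728/0.21665] = -3.0888 m/s.
|v| = 3.0888 m/s = 3088.8 mm/s.

3090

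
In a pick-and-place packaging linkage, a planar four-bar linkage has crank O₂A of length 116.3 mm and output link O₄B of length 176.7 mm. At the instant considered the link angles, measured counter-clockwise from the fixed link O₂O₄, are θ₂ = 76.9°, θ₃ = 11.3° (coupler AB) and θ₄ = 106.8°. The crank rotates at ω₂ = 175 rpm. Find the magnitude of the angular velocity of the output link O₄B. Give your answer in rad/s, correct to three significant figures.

11.0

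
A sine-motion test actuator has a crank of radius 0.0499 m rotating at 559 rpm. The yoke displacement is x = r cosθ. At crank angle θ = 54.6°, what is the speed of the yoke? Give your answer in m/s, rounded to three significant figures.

2.38

ω = 58.54 rad/s (from 559 rpm).
x = r cosθ ⇒ ẋ = −rω sinθ.
|v| = rω|sinθ| = 0.0499·58.54·|sin 54.6°| = 2.381 m/s.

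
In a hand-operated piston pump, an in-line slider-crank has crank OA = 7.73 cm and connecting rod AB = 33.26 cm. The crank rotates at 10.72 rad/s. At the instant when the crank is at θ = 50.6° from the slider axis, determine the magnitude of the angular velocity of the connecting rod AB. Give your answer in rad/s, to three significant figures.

ω = 10.72 rad/s
The rod makes angle φ with the slider axis where L sinφ = r sinθ; differentiating, L cosφ·φ̇ = r ω cosθ.
L cosφ = √(L² − r² sin²θ) = 0.32719 m.
|ω_rod| = r ω |cosθ| / √(L² − r² sin²θ) = 0.0773·10.72·0.63473/0.32719 = 1.6075 rad/s.

1.61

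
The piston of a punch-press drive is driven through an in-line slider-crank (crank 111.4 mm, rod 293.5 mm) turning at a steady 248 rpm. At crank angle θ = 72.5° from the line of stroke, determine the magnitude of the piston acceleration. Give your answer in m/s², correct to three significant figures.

2.05

ω = 2π·248/60 = 25.97 rad/s
x(θ) = r cosθ + √(L² − r² sin²θ); with ω constant, a = ω²·d²x/dθ².
d²x/dθ² = −r cosθ − r²(cos2θ)/√u − r⁴ sin²2θ/(4u^{3/2}),  u = L² − r² sin²θ = 0.0748544 m².
Substituting r = 0.1114 m, L = 0.2935 m, θ = 72.5°: d²x/dθ² = +0.0030386 m.
a = ω²·d²x/dθ² = (25.97)²·(+0.0030386) = +2.0495 m/s²;  |a| = 2.0495 m/s².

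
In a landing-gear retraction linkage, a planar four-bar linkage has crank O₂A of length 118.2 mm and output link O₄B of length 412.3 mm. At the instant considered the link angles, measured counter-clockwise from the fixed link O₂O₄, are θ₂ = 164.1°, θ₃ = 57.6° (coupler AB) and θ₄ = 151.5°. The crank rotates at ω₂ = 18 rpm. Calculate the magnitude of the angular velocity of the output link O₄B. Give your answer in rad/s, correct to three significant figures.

0.519

ω₂ = 1.885 rad/s (from 18 rpm).
Differentiating the loop-closure r₂e^{iθ₂}+r₃e^{iθ₃}=r₁+r₄e^{iθ₄} gives r₂ω₂e^{iθ₂}+r₃ω₃e^{iθ₃}=r₄ω₄e^{iθ₄}.
Eliminating the other unknown: ω₄ = r₂ω₂ sin(θ₂−θ₃) / [r₄ sin(θ₄−θ₃)].
Numerator sine = +0.95882; denominator sine = +0.99768.
Result = 0.1182·1.885·(+0.95882) / (0.4123·(+0.99768)) = +0.51934 rad/s; magnitude 0.51934 rad/s.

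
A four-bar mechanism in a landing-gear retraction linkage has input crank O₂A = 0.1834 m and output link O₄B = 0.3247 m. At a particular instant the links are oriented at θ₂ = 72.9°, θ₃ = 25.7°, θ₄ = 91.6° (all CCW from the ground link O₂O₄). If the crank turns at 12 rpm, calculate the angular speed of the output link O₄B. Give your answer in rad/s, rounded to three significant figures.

ω₂ = 1.257 rad/s (from 12 rpm).
Differentiating the loop-closure r₂e^{iθ₂}+r₃e^{iθ₃}=r₁+r₄e^{iθ₄} gives r₂ω₂e^{iθ₂}+r₃ω₃e^{iθ₃}=r₄ω₄e^{iθ₄}.
Eliminating the other unknown: ω₄ = r₂ω₂ sin(θ₂−θ₃) / [r₄ sin(θ₄−θ₃)].
Numerator sine = +0.73373; denominator sine = +0.91283.
Result = 0.1834·1.257·(+0.73373) / (0.3247·(+0.91283)) = +0.57052 rad/s; magnitude 0.57052 rad/s.

0.571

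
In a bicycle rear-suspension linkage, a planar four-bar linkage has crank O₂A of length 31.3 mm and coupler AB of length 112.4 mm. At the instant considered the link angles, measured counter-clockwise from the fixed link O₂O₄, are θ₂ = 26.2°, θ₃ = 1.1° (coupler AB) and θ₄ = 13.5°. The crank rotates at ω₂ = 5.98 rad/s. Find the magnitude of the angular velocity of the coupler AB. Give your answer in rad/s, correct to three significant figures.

1.70

ω₂ = 5.98 rad/s
Differentiating the loop-closure r₂e^{iθ₂}+r₃e^{iθ₃}=r₁+r₄e^{iθ₄} gives r₂ω₂e^{iθ₂}+r₃ω₃e^{iθ₃}=r₄ω₄e^{iθ₄}.
Eliminating the other unknown: ω₃ = r₂ω₂ sin(θ₄−θ₂) / [r₃ sin(θ₃−θ₄)].
Numerator sine = -0.21985; denominator sine = -0.21474.
Result = 0.0313·5.98·(-0.21985) / (0.1124·(-0.21474)) = +1.7049 rad/s; magnitude 1.7049 rad/s.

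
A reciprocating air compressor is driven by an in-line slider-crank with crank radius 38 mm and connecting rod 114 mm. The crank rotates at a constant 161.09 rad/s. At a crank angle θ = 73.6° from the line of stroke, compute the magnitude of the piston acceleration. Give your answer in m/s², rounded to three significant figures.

ω = 161.1 rad/s
x(θ) = r cosθ + √(L² − r² sin²θ); with ω constant, a = ω²·d²x/dθ².
d²x/dθ² = −r cosθ − r²(cos2θ)/√u − r⁴ sin²2θ/(4u^{3/2}),  u = L² − r² sin²θ = 0.0116671 m².
Substituting r = 0.038 m, L = 0.114 m, θ = 73.6°: d²x/dθ² = +0.00038683 m.
a = ω²·d²x/dθ² = (161.1)²·(+0.00038683) = +10.038 m/s²;  |a| = 10.038 m/s².

10.0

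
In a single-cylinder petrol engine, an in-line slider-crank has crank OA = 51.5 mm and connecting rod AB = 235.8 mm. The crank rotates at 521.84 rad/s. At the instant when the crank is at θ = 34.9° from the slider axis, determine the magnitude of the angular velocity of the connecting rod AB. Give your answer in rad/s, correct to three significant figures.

ω = 521.8 rad/s
The rod makes angle φ with the slider axis where L sinφ = r sinθ; differentiating, L cosφ·φ̇ = r ω cosθ.
L cosφ = √(L² − r² sin²θ) = 0.23395 m.
|ω_rod| = r ω |cosθ| / √(L² − r² sin²θ) = 0.0515·521.8·0.82015/0.23395 = 94.213 rad/s.

94.2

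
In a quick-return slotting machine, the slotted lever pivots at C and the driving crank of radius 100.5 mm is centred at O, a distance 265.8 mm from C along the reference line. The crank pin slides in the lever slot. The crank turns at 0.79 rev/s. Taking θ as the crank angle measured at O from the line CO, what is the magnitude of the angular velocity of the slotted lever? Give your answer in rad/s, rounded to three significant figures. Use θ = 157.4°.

2.30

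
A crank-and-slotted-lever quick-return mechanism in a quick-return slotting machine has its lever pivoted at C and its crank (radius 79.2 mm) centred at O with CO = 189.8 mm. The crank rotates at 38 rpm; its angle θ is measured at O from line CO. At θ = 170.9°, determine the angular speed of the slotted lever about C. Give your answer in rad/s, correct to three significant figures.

ω = 3.979 rad/s (from 38 rpm).
Crank pin A relative to C: A = (d + r cosθ, r sinθ); lever angle φ = atan2(r sinθ, d + r cosθ).
Differentiating tanφ: φ̇ = rω(d cosθ + r)/(d² + r² + 2dr cosθ).
d² + r² + 2dr cosθ = |CA|² = 0.0126108 m²;  d cosθ + r = -0.10821 m.
|ω_lever| = |0.0792·3.979·-0.10821| / 0.0126108 = 2.7044 rad/s.

2.70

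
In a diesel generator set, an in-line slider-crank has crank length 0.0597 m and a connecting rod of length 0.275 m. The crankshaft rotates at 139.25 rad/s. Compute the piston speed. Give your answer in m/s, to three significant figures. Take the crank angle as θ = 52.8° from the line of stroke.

ω = 139.2 rad/s
For an in-line slider-crank, x = r cosθ + √(L² − r² sin²θ), so v = −rω sinθ·[1 + r cosθ/√(L² − r² sin²θ)].
With r = 0.0597 m, L = 0.275 m, θ = 52.8°: √(L² − r² sin²θ) = 0.27086 m.
v = −0.0597·139.2·0.79653·[1 + 0.0597·0.60460/0.27086] = -7.5041 m/s.
|v| = 7.5041 m/s.

7.50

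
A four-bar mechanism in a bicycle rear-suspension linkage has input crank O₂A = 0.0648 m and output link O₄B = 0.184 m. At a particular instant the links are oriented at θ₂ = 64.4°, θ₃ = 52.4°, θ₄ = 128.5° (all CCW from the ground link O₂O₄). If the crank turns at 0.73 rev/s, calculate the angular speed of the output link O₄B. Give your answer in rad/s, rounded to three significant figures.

0.346

ω₂ = 4.587 rad/s (from 0.73 rev/s).
Differentiating the loop-closure r₂e^{iθ₂}+r₃e^{iθ₃}=r₁+r₄e^{iθ₄} gives r₂ω₂e^{iθ₂}+r₃ω₃e^{iθ₃}=r₄ω₄e^{iθ₄}.
Eliminating the other unknown: ω₄ = r₂ω₂ sin(θ₂−θ₃) / [r₄ sin(θ₄−θ₃)].
Numerator sine = +0.20791; denominator sine = +0.97072.
Result = 0.0648·4.587·(+0.20791) / (0.184·(+0.97072)) = +0.34598 rad/s; magnitude 0.34598 rad/s.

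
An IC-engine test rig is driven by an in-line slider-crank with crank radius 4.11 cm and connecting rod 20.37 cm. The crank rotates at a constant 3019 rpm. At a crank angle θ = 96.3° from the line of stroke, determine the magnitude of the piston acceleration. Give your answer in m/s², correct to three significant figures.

1280

ω = 2π·3019/60 = 316.1 rad/s
x(θ) = r cosθ + √(L² − r² sin²θ); with ω constant, a = ω²·d²x/dθ².
d²x/dθ² = −r cosθ − r²(cos2θ)/√u − r⁴ sin²2θ/(4u^{3/2}),  u = L² − r² sin²θ = 0.0398248 m².
Substituting r = 0.0411 m, L = 0.2037 m, θ = 96.3°: d²x/dθ² = +0.012767 m.
a = ω²·d²x/dθ² = (316.1)²·(+0.012767) = +1276 m/s²;  |a| = 1276 m/s².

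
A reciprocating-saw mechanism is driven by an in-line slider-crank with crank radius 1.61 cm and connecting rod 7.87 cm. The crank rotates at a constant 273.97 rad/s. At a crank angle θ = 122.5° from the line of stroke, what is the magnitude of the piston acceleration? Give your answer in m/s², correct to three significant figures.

ω = 274 rad/s
x(θ) = r cosθ + √(L² − r² sin²θ); with ω constant, a = ω²·d²x/dθ².
d²x/dθ² = −r cosθ − r²(cos2θ)/√u − r⁴ sin²2θ/(4u^{3/2}),  u = L² − r² sin²θ = 0.00600931 m².
Substituting r = 0.0161 m, L = 0.0787 m, θ = 122.5°: d²x/dθ² = +0.010034 m.
a = ω²·d²x/dθ² = (274)²·(+0.010034) = +753.15 m/s²;  |a| = 753.15 m/s².

753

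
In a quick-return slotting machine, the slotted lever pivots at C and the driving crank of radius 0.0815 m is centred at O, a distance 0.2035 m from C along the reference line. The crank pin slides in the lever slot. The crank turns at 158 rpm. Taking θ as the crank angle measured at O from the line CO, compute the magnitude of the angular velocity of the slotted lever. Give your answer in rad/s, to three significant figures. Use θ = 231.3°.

ω = 16.55 rad/s (from 158 rpm).
Crank pin A relative to C: A = (d + r cosθ, r sinθ); lever angle φ = atan2(r sinθ, d + r cosθ).
Differentiating tanφ: φ̇ = rω(d cosθ + r)/(d² + r² + 2dr cosθ).
d² + r² + 2dr cosθ = |CA|² = 0.0273149 m²;  d cosθ + r = -0.045737 m.
|ω_lever| = |0.0815·16.55·-0.045737| / 0.0273149 = 2.2579 rad/s.

2.26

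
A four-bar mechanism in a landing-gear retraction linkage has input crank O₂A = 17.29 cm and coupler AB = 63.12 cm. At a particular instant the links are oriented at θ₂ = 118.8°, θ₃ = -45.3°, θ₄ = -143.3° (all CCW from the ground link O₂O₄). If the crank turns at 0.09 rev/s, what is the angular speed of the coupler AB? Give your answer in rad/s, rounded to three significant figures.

0.155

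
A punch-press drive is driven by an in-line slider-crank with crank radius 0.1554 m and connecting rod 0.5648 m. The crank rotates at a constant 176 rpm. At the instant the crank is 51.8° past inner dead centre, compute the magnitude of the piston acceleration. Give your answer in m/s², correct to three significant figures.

29.4

ω = 2π·176/60 = 18.43 rad/s
x(θ) = r cosθ + √(L² − r² sin²θ); with ω constant, a = ω²·d²x/dθ².
d²x/dθ² = −r cosθ − r²(cos2θ)/√u − r⁴ sin²2θ/(4u^{3/2}),  u = L² − r² sin²θ = 0.304085 m².
Substituting r = 0.1554 m, L = 0.5648 m, θ = 51.8°: d²x/dθ² = -0.086624 m.
a = ω²·d²x/dθ² = (18.43)²·(-0.086624) = -29.425 m/s²;  |a| = 29.425 m/s².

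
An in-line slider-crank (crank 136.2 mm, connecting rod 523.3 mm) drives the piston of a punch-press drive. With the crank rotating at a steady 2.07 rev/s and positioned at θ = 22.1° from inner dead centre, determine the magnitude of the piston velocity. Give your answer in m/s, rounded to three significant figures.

ω = 2π·2.07 = 13.01 rad/s
For an in-line slider-crank, x = r cosθ + √(L² − r² sin²θ), so v = −rω sinθ·[1 + r cosθ/√(L² − r² sin²θ)].
With r = 0.1362 m, L = 0.5233 m, θ = 22.1°: √(L² − r² sin²θ) = 0.52079 m.
v = −0.1362·13.01·0.37622·[1 + 0.1362·0.92653/0.52079] = -0.82795 m/s.
|v| = 0.82795 m/s.

0.828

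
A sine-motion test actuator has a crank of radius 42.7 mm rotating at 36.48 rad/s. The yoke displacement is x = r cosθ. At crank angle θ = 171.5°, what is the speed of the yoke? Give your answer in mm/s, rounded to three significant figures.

230

ω = 36.48 rad/s
x = r cosθ ⇒ ẋ = −rω sinθ.
|v| = rω|sinθ| = 0.0427·36.48·|sin 171.5°| = 0.23024 m/s = 230.24 mm/s.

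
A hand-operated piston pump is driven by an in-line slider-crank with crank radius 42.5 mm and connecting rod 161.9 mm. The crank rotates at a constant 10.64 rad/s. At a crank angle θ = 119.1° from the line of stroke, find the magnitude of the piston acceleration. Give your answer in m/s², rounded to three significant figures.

ω = 10.64 rad/s
x(θ) = r cosθ + √(L² − r² sin²θ); with ω constant, a = ω²·d²x/dθ².
d²x/dθ² = −r cosθ − r²(cos2θ)/√u − r⁴ sin²2θ/(4u^{3/2}),  u = L² − r² sin²θ = 0.0248326 m².
Substituting r = 0.0425 m, L = 0.1619 m, θ = 119.1°: d²x/dθ² = +0.026559 m.
a = ω²·d²x/dθ² = (10.64)²·(+0.026559) = +3.0067 m/s²;  |a| = 3.0067 m/s².

3.01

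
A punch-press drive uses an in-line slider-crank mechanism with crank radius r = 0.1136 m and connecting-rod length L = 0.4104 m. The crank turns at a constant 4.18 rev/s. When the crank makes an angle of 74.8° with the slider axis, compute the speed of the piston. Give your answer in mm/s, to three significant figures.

ω = 2π·4.18 = 26.26 rad/s
For an in-line slider-crank, x = r cosθ + √(L² − r² sin²θ), so v = −rω sinθ·[1 + r cosθ/√(L² − r² sin²θ)].
With r = 0.1136 m, L = 0.4104 m, θ = 74.8°: √(L² − r² sin²θ) = 0.39549 m.
v = −0.1136·26.26·0.96502·[1 + 0.1136·0.26219/0.39549] = -3.096 m/s.
|v| = 3.096 m/s = 3096 mm/s.

3100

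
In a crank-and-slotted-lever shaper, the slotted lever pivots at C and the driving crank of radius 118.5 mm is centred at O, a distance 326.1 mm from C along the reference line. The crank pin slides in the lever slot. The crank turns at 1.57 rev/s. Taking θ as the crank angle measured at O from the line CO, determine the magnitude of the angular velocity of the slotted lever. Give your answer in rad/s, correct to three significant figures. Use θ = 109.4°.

ω = 9.865 rad/s (from 1.57 rev/s).
Crank pin A relative to C: A = (d + r cosθ, r sinθ); lever angle φ = atan2(r sinθ, d + r cosθ).
Differentiating tanφ: φ̇ = rω(d cosθ + r)/(d² + r² + 2dr cosθ).
d² + r² + 2dr cosθ = |CA|² = 0.0947122 m²;  d cosθ + r = +0.010182 m.
|ω_lever| = |0.1185·9.865·+0.010182| / 0.0947122 = 0.12567 rad/s.

0.126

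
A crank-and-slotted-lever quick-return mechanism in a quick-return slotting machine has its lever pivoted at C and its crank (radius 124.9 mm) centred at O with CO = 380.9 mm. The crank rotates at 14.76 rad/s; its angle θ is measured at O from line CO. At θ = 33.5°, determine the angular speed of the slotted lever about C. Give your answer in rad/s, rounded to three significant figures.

ω = 14.76 rad/s
Crank pin A relative to C: A = (d + r cosθ, r sinθ); lever angle φ = atan2(r sinθ, d + r cosθ).
Differentiating tanφ: φ̇ = rω(d cosθ + r)/(d² + r² + 2dr cosθ).
d² + r² + 2dr cosθ = |CA|² = 0.240028 m²;  d cosθ + r = +0.44253 m.
|ω_lever| = |0.1249·14.76·+0.44253| / 0.240028 = 3.3988 rad/s.

3.40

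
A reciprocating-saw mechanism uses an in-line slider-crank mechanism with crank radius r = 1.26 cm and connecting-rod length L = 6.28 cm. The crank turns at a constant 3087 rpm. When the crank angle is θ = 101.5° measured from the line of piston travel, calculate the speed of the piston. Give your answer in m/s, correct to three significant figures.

ω = 2π·3087/60 = 323.3 rad/s
For an in-line slider-crank, x = r cosθ + √(L² − r² sin²θ), so v = −rω sinθ·[1 + r cosθ/√(L² − r² sin²θ)].
With r = 0.0126 m, L = 0.0628 m, θ = 101.5°: √(L² − r² sin²θ) = 0.061574 m.
v = −0.0126·323.3·0.97992·[1 + 0.0126·-0.19937/0.061574] = -3.8286 m/s.
|v| = 3.8286 m/s.

3.83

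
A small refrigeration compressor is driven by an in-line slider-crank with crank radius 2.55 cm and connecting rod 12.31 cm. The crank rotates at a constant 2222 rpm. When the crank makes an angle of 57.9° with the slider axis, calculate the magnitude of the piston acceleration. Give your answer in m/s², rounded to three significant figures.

610

ω = 2π·2222/60 = 232.7 rad/s
x(θ) = r cosθ + √(L² − r² sin²θ); with ω constant, a = ω²·d²x/dθ².
d²x/dθ² = −r cosθ − r²(cos2θ)/√u − r⁴ sin²2θ/(4u^{3/2}),  u = L² − r² sin²θ = 0.014687 m².
Substituting r = 0.0255 m, L = 0.1231 m, θ = 57.9°: d²x/dθ² = -0.011264 m.
a = ω²·d²x/dθ² = (232.7)²·(-0.011264) = -609.85 m/s²;  |a| = 609.85 m/s².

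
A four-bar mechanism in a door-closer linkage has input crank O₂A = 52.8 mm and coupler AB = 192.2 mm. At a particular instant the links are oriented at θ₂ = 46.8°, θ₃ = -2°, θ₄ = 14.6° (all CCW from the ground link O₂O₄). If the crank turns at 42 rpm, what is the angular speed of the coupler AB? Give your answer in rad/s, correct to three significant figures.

ω₂ = 4.398 rad/s (from 42 rpm).
Differentiating the loop-closure r₂e^{iθ₂}+r₃e^{iθ₃}=r₁+r₄e^{iθ₄} gives r₂ω₂e^{iθ₂}+r₃ω₃e^{iθ₃}=r₄ω₄e^{iθ₄}.
Eliminating the other unknown: ω₃ = r₂ω₂ sin(θ₄−θ₂) / [r₃ sin(θ₃−θ₄)].
Numerator sine = -0.53288; denominator sine = -0.28569.
Result = 0.0528·4.398·(-0.53288) / (0.1922·(-0.28569)) = +2.2537 rad/s; magnitude 2.2537 rad/s.

2.25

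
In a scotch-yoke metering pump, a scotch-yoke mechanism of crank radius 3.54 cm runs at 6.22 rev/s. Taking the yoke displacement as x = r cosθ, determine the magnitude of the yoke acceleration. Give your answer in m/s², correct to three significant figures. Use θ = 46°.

ω = 39.08 rad/s (from 6.22 rev/s).
x = r cosθ ⇒ ẍ = −rω² cosθ (ω constant).
|a| = rω²|cosθ| = 0.0354·(39.08)²·|cos 46°| = 37.559 m/s².

37.6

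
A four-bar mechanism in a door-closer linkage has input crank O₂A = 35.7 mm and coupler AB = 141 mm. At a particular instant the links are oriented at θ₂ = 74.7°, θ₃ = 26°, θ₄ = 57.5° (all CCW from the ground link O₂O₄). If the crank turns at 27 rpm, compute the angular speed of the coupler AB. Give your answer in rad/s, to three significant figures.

ω₂ = 2.827 rad/s (from 27 rpm).
Differentiating the loop-closure r₂e^{iθ₂}+r₃e^{iθ₃}=r₁+r₄e^{iθ₄} gives r₂ω₂e^{iθ₂}+r₃ω₃e^{iθ₃}=r₄ω₄e^{iθ₄}.
Eliminating the other unknown: ω₃ = r₂ω₂ sin(θ₄−θ₂) / [r₃ sin(θ₃−θ₄)].
Numerator sine = -0.29571; denominator sine = -0.52250.
Result = 0.0357·2.827·(-0.29571) / (0.141·(-0.52250)) = +0.40515 rad/s; magnitude 0.40515 rad/s.

0.405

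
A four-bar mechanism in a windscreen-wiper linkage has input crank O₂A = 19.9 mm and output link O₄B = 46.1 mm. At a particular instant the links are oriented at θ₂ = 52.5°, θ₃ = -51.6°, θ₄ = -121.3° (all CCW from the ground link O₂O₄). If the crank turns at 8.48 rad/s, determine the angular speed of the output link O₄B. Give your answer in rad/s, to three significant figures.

3.79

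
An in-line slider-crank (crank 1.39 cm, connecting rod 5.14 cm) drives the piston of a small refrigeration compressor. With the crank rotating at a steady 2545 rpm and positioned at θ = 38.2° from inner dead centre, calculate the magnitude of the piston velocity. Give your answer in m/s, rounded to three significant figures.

2.78

ω = 2π·2545/60 = 266.5 rad/s
For an in-line slider-crank, x = r cosθ + √(L² − r² sin²θ), so v = −rω sinθ·[1 + r cosθ/√(L² − r² sin²θ)].
With r = 0.0139 m, L = 0.0514 m, θ = 38.2°: √(L² − r² sin²θ) = 0.050676 m.
v = −0.0139·266.5·0.61841·[1 + 0.0139·0.78586/0.050676] = -2.7847 m/s.
|v| = 2.7847 m/s.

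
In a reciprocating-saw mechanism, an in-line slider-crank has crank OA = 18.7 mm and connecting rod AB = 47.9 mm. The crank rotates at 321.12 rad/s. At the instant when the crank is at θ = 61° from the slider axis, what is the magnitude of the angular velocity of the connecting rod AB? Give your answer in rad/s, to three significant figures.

64.7

ω = 321.1 rad/s
The rod makes angle φ with the slider axis where L sinφ = r sinθ; differentiating, L cosφ·φ̇ = r ω cosθ.
L cosφ = √(L² − r² sin²θ) = 0.045021 m.
|ω_rod| = r ω |cosθ| / √(L² − r² sin²θ) = 0.0187·321.1·0.48481/0.045021 = 64.664 rad/s.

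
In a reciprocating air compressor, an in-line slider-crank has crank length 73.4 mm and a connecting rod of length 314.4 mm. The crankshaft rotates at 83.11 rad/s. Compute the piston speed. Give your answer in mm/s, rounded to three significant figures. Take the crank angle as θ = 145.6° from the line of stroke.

ω = 83.11 rad/s
For an in-line slider-crank, x = r cosθ + √(L² − r² sin²θ), so v = −rω sinθ·[1 + r cosθ/√(L² − r² sin²θ)].
With r = 0.0734 m, L = 0.3144 m, θ = 145.6°: √(L² − r² sin²θ) = 0.31165 m.
v = −0.0734·83.11·0.56497·[1 + 0.0734·-0.82511/0.31165] = -2.7767 m/s.
|v| = 2.7767 m/s = 2776.7 mm/s.

2780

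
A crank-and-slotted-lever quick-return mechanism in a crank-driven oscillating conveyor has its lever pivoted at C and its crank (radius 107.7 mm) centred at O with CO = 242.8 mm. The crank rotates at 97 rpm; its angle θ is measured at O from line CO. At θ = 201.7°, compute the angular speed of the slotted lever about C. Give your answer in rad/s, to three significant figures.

5.87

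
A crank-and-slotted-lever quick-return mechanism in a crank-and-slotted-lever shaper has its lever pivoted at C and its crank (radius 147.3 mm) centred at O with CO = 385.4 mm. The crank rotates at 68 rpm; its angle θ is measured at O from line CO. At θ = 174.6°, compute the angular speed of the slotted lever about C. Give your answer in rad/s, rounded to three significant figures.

4.34

ω = 7.121 rad/s (from 68 rpm).
Crank pin A relative to C: A = (d + r cosθ, r sinθ); lever angle φ = atan2(r sinθ, d + r cosθ).
Differentiating tanφ: φ̇ = rω(d cosθ + r)/(d² + r² + 2dr cosθ).
d² + r² + 2dr cosθ = |CA|² = 0.0571955 m²;  d cosθ + r = -0.23639 m.
|ω_lever| = |0.1473·7.121·-0.23639| / 0.0571955 = 4.3352 rad/s.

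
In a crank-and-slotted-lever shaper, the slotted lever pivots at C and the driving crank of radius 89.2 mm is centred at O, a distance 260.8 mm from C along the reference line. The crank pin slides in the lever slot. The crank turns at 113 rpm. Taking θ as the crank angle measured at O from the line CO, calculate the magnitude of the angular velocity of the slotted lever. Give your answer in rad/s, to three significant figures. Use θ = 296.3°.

2.24

ω = 11.83 rad/s (from 113 rpm).
Crank pin A relative to C: A = (d + r cosθ, r sinθ); lever angle φ = atan2(r sinθ, d + r cosθ).
Differentiating tanφ: φ̇ = rω(d cosθ + r)/(d² + r² + 2dr cosθ).
d² + r² + 2dr cosθ = |CA|² = 0.0965879 m²;  d cosθ + r = +0.20475 m.
|ω_lever| = |0.0892·11.83·+0.20475| / 0.0965879 = 2.2376 rad/s.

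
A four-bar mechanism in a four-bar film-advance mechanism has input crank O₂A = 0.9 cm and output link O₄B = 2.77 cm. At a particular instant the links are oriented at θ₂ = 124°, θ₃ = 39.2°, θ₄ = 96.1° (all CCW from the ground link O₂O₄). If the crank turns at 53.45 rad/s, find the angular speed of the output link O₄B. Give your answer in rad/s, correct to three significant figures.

20.6

ω₂ = 53.45 rad/s
Differentiating the loop-closure r₂e^{iθ₂}+r₃e^{iθ₃}=r₁+r₄e^{iθ₄} gives r₂ω₂e^{iθ₂}+r₃ω₃e^{iθ₃}=r₄ω₄e^{iθ₄}.
Eliminating the other unknown: ω₄ = r₂ω₂ sin(θ₂−θ₃) / [r₄ sin(θ₄−θ₃)].
Numerator sine = +0.99588; denominator sine = +0.83772.
Result = 0.009·53.45·(+0.99588) / (0.0277·(+0.83772)) = +20.645 rad/s; magnitude 20.645 rad/s.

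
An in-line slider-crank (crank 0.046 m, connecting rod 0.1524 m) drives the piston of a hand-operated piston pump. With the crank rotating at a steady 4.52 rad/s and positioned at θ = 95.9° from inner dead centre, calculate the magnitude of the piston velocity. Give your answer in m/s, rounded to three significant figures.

0.200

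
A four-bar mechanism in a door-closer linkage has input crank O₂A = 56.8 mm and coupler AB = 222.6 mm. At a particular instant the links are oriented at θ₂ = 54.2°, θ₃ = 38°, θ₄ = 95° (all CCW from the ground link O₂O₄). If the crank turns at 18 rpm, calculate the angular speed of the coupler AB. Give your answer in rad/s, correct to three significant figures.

0.375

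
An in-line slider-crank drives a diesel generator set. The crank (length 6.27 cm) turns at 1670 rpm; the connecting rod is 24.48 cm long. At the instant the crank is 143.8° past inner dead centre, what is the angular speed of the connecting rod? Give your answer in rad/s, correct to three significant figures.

ω = 174.9 rad/s (converted from 1670 rpm).
The rod makes angle φ with the slider axis where L sinφ = r sinθ; differentiating, L cosφ·φ̇ = r ω cosθ.
L cosφ = √(L² − r² sin²θ) = 0.24198 m.
|ω_rod| = r ω |cosθ| / √(L² − r² sin²θ) = 0.0627·174.9·0.80696/0.24198 = 36.566 rad/s.

36.6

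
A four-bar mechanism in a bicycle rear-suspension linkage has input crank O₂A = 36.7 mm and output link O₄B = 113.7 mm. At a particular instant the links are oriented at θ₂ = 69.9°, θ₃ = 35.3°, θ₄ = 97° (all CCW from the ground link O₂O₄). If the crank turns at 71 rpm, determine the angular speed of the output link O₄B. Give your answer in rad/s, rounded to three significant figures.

ω₂ = 7.435 rad/s (from 71 rpm).
Differentiating the loop-closure r₂e^{iθ₂}+r₃e^{iθ₃}=r₁+r₄e^{iθ₄} gives r₂ω₂e^{iθ₂}+r₃ω₃e^{iθ₃}=r₄ω₄e^{iθ₄}.
Eliminating the other unknown: ω₄ = r₂ω₂ sin(θ₂−θ₃) / [r₄ sin(θ₄−θ₃)].
Numerator sine = +0.56784; denominator sine = +0.88048.
Result = 0.0367·7.435·(+0.56784) / (0.1137·(+0.88048)) = +1.5478 rad/s; magnitude 1.5478 rad/s.

1.55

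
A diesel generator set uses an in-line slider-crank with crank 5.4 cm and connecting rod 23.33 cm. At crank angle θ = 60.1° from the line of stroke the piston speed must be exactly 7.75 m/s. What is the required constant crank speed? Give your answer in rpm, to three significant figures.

For an in-line slider-crank, |v_piston| = rω|sinθ|·[1 + r cosθ/√(L² − r² sin²θ)].
With r = 0.054 m, L = 0.2333 m, θ = 60.1°: the bracketed kinematic factor |dx/dθ| = 0.052326 m.
ω = v/|dx/dθ| = 7.75/0.052326 = 148.11 rad/s.
N = 60ω/(2π) = 1414.4 rpm.

1410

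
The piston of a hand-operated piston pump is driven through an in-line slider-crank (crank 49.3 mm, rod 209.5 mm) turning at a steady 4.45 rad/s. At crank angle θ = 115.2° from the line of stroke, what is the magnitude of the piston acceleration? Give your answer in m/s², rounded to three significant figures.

0.564

ω = 4.45 rad/s
x(θ) = r cosθ + √(L² − r² sin²θ); with ω constant, a = ω²·d²x/dθ².
d²x/dθ² = −r cosθ − r²(cos2θ)/√u − r⁴ sin²2θ/(4u^{3/2}),  u = L² − r² sin²θ = 0.0419004 m².
Substituting r = 0.0493 m, L = 0.2095 m, θ = 115.2°: d²x/dθ² = +0.028457 m.
a = ω²·d²x/dθ² = (4.45)²·(+0.028457) = +0.56352 m/s²;  |a| = 0.56352 m/s².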